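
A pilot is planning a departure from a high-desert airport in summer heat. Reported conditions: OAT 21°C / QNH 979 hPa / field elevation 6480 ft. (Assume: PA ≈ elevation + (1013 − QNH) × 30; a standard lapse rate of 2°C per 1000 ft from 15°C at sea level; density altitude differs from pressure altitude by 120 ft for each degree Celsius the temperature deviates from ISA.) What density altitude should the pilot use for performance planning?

Pressure altitude = 6480 + (1013 − 979) × 30 = 6480 + (+1020) = 7500 ft.
ISA temperature at 7500 ft = 15 − 2 × (7500/1000) = 0°C.
ISA deviation = 21 − 0 = +21°C.
Density altitude = 7500 + 120 × (21) = 10020 ft.

10020 ft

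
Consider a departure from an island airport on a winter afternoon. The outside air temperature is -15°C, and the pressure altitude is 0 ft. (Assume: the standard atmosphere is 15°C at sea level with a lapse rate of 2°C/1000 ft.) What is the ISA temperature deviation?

ISA temperature at 0 ft = 15 − 2 × (0/1000) = 15°C.
Deviation = OAT − ISA = -15 − 15 = -30°C.

ISA-30°C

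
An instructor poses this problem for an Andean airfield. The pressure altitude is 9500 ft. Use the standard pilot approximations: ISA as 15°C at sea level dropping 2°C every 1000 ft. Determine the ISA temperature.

ISA temperature = 15 − 2 × (9500/1000) = 15 − 19 = -4°C.

-4°C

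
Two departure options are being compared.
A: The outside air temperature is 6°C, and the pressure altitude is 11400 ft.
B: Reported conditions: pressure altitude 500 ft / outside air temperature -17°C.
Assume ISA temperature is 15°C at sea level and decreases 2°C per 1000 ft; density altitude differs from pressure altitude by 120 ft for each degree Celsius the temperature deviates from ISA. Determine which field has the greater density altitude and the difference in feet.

A by 16276 ft

A: ISA temp = -7.8°C, deviation +13.8°C, DA = 11400 + 120 × 13.8 = 13056 ft.
B: ISA temp = 14°C, deviation -31°C, DA = 500 + 120 × (-31) = -3220 ft.
A is higher by 13056 − (-3220) = 16276 ft.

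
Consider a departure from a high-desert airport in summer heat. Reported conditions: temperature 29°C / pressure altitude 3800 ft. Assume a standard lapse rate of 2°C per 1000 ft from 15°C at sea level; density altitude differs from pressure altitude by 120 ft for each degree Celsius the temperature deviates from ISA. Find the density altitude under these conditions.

ISA temperature at 3800 ft = 15 − 2 × (3800/1000) = 7.4°C.
ISA deviation = 29 − 7.4 = +21.6°C.
Density altitude = 3800 + 120 × (21.6) = 3800 + (+2592) = 6392 ft.

6392 ft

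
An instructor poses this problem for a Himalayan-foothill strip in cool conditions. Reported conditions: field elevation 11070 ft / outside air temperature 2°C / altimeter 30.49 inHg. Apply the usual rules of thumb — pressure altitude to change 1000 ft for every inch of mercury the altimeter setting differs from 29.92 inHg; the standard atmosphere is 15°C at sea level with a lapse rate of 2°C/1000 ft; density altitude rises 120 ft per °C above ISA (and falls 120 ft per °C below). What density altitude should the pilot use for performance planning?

Pressure altitude = 11070 + (29.92 − 30.49) × 1000 = 11070 + (-570) = 10500 ft.
ISA temperature at 10500 ft = 15 − 2 × (10500/1000) = -6°C.
ISA deviation = 2 − (-6) = +8°C.
Density altitude = 10500 + 120 × (8) = 11460 ft.

11460 ft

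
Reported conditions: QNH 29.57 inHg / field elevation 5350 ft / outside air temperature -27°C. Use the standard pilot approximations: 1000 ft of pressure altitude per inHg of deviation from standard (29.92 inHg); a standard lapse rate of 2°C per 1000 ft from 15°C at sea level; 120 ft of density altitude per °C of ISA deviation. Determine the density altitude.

Pressure altitude = 5350 + (29.92 − 29.57) × 1000 = 5350 + (+350) = 5700 ft.
ISA temperature at 5700 ft = 15 − 2 × (5700/1000) = 3.6°C.
ISA deviation = -27 − 3.6 = -30.6°C.
Density altitude = 5700 + 120 × (-30.6) = 2028 ft.

2028 ft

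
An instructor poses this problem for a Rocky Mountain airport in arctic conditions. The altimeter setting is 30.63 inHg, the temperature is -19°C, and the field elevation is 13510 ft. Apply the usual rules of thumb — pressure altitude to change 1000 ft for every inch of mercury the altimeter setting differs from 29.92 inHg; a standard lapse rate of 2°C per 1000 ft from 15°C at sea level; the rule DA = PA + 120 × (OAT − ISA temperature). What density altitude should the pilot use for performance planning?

11792 ft

Pressure altitude = 13510 + (29.92 − 30.63) × 1000 = 13510 + (-710) = 12800 ft.
ISA temperature at 12800 ft = 15 − 2 × (12800/1000) = -10.6°C.
ISA deviation = -19 − (-10.6) = -8.4°C.
Density altitude = 12800 + 120 × (-8.4) = 11792 ft.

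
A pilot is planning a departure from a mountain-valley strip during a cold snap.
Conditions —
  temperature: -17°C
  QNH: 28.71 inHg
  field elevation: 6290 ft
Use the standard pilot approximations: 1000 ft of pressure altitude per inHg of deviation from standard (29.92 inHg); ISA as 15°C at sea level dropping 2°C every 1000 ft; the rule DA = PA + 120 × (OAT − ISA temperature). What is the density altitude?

Pressure altitude = 6290 + (29.92 − 28.71) × 1000 = 6290 + (+1210) = 7500 ft.
ISA temperature at 7500 ft = 15 − 2 × (7500/1000) = 0°C.
ISA deviation = -17 − 0 = -17°C.
Density altitude = 7500 + 120 × (-17) = 5460 ft.

5460 ft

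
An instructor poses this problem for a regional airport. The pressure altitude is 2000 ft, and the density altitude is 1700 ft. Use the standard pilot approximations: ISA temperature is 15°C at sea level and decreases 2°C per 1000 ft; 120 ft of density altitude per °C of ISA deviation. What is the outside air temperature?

8.5°C

Density altitude − pressure altitude = 1700 − 2000 = -300 ft.
At 120 ft/°C that is an ISA deviation of -300/120 = -2.5°C.
ISA temperature at 2000 ft = 15 − 2 × (2000/1000) = 11°C.
OAT = ISA + deviation = 11 + (-2.5) = 8.5°C.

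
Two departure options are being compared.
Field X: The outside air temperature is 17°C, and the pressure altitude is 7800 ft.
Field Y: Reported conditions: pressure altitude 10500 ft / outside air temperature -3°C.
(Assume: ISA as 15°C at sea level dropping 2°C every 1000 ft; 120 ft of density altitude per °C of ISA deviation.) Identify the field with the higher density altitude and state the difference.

Field X: ISA temp = -0.6°C, deviation +17.6°C, DA = 7800 + 120 × 17.6 = 9912 ft.
Field Y: ISA temp = -6°C, deviation +3°C, DA = 10500 + 120 × 3 = 10860 ft.
Field Y is higher by 10860 − 9912 = 948 ft.

Field Y by 948 ft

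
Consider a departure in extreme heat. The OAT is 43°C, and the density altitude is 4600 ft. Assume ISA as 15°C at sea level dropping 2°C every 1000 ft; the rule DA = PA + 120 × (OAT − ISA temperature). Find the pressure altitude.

1000 ft

DA = PA + 120 × (OAT − (15 − 2·PA/1000)) = PA + 120·OAT − 1800 + 0.24·PA = 1.24·PA + 120·OAT − 1800.
So 1.24·PA = 4600 − 120 × 43 + 1800 = 1240.
PA = 1240 / 1.24 = 1000 ft.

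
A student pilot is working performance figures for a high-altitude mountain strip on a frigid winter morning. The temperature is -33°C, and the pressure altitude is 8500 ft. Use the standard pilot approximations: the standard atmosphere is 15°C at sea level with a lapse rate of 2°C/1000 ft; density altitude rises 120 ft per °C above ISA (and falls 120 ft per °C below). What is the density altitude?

4780 ft

ISA temperature at 8500 ft = 15 − 2 × (8500/1000) = -2°C.
ISA deviation = -33 − (-2) = -31°C.
Density altitude = 8500 + 120 × (-31) = 8500 + (-3720) = 4780 ft.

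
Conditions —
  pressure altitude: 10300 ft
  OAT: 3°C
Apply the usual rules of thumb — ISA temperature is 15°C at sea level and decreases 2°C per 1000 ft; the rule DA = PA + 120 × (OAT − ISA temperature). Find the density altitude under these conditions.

ISA temperature at 10300 ft = 15 − 2 × (10300/1000) = -5.6°C.
ISA deviation = 3 − (-5.6) = +8.6°C.
Density altitude = 10300 + 120 × (8.6) = 10300 + (+1032) = 11332 ft.

11332 ft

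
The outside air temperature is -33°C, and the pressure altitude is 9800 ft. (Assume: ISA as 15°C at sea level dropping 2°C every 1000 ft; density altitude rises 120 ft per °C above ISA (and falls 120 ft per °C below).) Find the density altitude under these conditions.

6392 ft

ISA temperature at 9800 ft = 15 − 2 × (9800/1000) = -4.6°C.
ISA deviation = -33 − (-4.6) = -28.4°C.
Density altitude = 9800 + 120 × (-28.4) = 9800 + (-3408) = 6392 ft.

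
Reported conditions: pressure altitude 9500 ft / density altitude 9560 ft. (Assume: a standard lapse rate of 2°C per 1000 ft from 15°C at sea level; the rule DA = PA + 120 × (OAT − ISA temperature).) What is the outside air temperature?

Density altitude − pressure altitude = 9560 − 9500 = +60 ft.
At 120 ft/°C that is an ISA deviation of 60/120 = +0.5°C.
ISA temperature at 9500 ft = 15 − 2 × (9500/1000) = -4°C.
OAT = ISA + deviation = -4 + (+0.5) = -3.5°C.

-3.5°C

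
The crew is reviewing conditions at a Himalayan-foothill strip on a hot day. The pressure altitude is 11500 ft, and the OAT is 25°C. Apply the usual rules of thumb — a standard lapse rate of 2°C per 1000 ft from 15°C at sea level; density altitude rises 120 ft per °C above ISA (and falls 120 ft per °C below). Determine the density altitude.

15460 ft

ISA temperature at 11500 ft = 15 − 2 × (11500/1000) = -8°C.
ISA deviation = 25 − (-8) = +33°C.
Density altitude = 11500 + 120 × (33) = 11500 + (+3960) = 15460 ft.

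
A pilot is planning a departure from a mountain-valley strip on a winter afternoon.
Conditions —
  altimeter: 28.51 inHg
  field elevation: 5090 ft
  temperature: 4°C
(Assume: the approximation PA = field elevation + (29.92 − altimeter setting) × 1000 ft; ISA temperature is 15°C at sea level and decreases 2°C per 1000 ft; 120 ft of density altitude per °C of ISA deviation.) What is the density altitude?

6740 ft

Pressure altitude = 5090 + (29.92 − 28.51) × 1000 = 5090 + (+1410) = 6500 ft.
ISA temperature at 6500 ft = 15 − 2 × (6500/1000) = 2°C.
ISA deviation = 4 − 2 = +2°C.
Density altitude = 6500 + 120 × (2) = 6740 ft.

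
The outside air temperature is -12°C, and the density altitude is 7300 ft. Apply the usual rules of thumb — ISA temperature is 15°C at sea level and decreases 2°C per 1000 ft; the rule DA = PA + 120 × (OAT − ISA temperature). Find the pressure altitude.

8500 ft

DA = PA + 120 × (OAT − (15 − 2·PA/1000)) = PA + 120·OAT − 1800 + 0.24·PA = 1.24·PA + 120·OAT − 1800.
So 1.24·PA = 7300 − 120 × (-12) + 1800 = 10540.
PA = 10540 / 1.24 = 8500 ft.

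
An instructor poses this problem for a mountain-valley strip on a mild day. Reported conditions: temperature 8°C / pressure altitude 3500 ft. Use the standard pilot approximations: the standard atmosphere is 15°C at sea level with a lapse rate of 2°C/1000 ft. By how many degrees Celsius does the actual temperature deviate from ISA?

ISA0°C

ISA temperature at 3500 ft = 15 − 2 × (3500/1000) = 8°C.
Deviation = OAT − ISA = 8 − 8 = 0°C.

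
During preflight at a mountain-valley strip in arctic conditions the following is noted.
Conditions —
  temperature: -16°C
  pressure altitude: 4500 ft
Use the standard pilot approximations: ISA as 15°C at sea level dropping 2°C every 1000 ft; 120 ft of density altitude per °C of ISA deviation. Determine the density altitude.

1860 ft

ISA temperature at 4500 ft = 15 − 2 × (4500/1000) = 6°C.
ISA deviation = -16 − 6 = -22°C.
Density altitude = 4500 + 120 × (-22) = 4500 + (-2640) = 1860 ft.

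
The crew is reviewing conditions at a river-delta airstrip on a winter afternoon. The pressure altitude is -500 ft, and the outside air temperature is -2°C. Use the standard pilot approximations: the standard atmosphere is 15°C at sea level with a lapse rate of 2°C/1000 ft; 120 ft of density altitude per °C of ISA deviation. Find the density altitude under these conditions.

ISA temperature at -500 ft = 15 − 2 × (-500/1000) = 16°C.
ISA deviation = -2 − 16 = -18°C.
Density altitude = -500 + 120 × (-18) = -500 + (-2160) = -2660 ft.

-2660 ft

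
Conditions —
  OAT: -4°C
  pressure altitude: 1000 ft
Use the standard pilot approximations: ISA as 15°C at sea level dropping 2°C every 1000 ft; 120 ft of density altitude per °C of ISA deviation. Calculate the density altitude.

ISA temperature at 1000 ft = 15 − 2 × (1000/1000) = 13°C.
ISA deviation = -4 − 13 = -17°C.
Density altitude = 1000 + 120 × (-17) = 1000 + (-2040) = -1040 ft.

-1040 ft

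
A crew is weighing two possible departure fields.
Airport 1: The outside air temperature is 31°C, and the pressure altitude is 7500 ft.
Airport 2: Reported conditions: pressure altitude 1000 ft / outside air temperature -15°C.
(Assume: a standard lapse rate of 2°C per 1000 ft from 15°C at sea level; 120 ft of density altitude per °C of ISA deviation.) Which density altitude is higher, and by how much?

Airport 1: ISA temp = 0°C, deviation +31°C, DA = 7500 + 120 × 31 = 11220 ft.
Airport 2: ISA temp = 13°C, deviation -28°C, DA = 1000 + 120 × (-28) = -2360 ft.
Airport 1 is higher by 11220 − (-2360) = 13580 ft.

Airport 1 by 13580 ft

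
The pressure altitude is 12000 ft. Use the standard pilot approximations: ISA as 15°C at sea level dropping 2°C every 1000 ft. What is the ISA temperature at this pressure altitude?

-9°C

ISA temperature = 15 − 2 × (12000/1000) = 15 − 24 = -9°C.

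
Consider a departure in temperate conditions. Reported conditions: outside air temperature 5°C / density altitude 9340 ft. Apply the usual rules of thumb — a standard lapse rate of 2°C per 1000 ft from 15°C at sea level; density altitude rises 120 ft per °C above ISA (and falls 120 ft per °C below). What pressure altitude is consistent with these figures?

DA = PA + 120 × (OAT − (15 − 2·PA/1000)) = PA + 120·OAT − 1800 + 0.24·PA = 1.24·PA + 120·OAT − 1800.
So 1.24·PA = 9340 − 120 × 5 + 1800 = 10540.
PA = 10540 / 1.24 = 8500 ft.

8500 ft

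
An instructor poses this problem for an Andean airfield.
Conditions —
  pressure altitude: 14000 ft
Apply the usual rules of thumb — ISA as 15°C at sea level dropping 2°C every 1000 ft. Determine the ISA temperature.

ISA temperature = 15 − 2 × (14000/1000) = 15 − 28 = -13°C.

-13°C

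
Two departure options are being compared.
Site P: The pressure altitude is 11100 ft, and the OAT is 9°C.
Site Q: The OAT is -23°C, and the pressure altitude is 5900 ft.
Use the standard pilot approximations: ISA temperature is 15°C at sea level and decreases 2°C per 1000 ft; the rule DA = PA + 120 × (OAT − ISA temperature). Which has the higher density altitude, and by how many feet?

Site P: ISA temp = -7.2°C, deviation +16.2°C, DA = 11100 + 120 × 16.2 = 13044 ft.
Site Q: ISA temp = 3.2°C, deviation -26.2°C, DA = 5900 + 120 × (-26.2) = 2756 ft.
Site P is higher by 13044 − 2756 = 10288 ft.

Site P by 10288 ft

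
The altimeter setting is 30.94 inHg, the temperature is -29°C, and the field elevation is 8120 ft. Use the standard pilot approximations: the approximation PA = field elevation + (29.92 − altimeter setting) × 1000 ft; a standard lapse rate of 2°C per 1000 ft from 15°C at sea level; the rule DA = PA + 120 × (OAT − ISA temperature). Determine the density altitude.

3524 ft

Pressure altitude = 8120 + (29.92 − 30.94) × 1000 = 8120 + (-1020) = 7100 ft.
ISA temperature at 7100 ft = 15 − 2 × (7100/1000) = 0.8°C.
ISA deviation = -29 − 0.8 = -29.8°C.
Density altitude = 7100 + 120 × (-29.8) = 3524 ft.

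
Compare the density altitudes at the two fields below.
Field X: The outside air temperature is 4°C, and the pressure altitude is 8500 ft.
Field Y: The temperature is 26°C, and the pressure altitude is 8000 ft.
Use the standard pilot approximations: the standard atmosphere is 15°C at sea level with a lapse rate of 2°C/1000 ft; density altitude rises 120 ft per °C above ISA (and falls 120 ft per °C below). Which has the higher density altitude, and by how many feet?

Field Y by 2020 ft

Field X: ISA temp = -2°C, deviation +6°C, DA = 8500 + 120 × 6 = 9220 ft.
Field Y: ISA temp = -1°C, deviation +27°C, DA = 8000 + 120 × 27 = 11240 ft.
Field Y is higher by 11240 − 9220 = 2020 ft.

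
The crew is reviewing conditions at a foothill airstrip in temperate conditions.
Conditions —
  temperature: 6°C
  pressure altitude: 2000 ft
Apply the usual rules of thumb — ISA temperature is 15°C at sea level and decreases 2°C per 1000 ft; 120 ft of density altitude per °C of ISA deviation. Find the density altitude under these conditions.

1400 ft

ISA temperature at 2000 ft = 15 − 2 × (2000/1000) = 11°C.
ISA deviation = 6 − 11 = -5°C.
Density altitude = 2000 + 120 × (-5) = 2000 + (-600) = 1400 ft.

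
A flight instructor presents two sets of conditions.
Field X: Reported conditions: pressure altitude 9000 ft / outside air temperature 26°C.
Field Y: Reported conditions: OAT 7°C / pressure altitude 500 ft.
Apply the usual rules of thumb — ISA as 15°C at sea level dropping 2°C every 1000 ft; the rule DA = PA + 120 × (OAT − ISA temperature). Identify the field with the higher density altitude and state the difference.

Field X: ISA temp = -3°C, deviation +29°C, DA = 9000 + 120 × 29 = 12480 ft.
Field Y: ISA temp = 14°C, deviation -7°C, DA = 500 + 120 × (-7) = -340 ft.
Field X is higher by 12480 − (-340) = 12820 ft.

Field X by 12820 ft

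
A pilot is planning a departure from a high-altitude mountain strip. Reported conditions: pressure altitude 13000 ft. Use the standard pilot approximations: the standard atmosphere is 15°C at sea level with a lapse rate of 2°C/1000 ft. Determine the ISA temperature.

-11°C

ISA temperature = 15 − 2 × (13000/1000) = 15 − 26 = -11°C.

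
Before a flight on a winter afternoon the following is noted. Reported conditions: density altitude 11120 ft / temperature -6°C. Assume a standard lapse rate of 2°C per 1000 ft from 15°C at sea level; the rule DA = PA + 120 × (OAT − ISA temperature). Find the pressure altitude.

DA = PA + 120 × (OAT − (15 − 2·PA/1000)) = PA + 120·OAT − 1800 + 0.24·PA = 1.24·PA + 120·OAT − 1800.
So 1.24·PA = 11120 − 120 × (-6) + 1800 = 13640.
PA = 13640 / 1.24 = 11000 ft.

11000 ft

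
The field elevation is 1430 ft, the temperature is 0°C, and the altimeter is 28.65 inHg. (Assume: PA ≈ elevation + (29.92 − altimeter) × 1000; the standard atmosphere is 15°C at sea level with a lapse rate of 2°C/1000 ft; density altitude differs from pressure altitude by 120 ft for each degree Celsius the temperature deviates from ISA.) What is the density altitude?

Pressure altitude = 1430 + (29.92 − 28.65) × 1000 = 1430 + (+1270) = 2700 ft.
ISA temperature at 2700 ft = 15 − 2 × (2700/1000) = 9.6°C.
ISA deviation = 0 − 9.6 = -9.6°C.
Density altitude = 2700 + 120 × (-9.6) = 1548 ft.

1548 ft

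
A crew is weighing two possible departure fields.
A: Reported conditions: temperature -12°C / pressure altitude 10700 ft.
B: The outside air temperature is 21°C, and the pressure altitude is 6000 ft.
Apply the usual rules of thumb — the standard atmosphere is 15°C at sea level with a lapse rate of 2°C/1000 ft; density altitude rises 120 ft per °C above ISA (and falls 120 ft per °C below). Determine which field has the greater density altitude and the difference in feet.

A by 1868 ft

A: ISA temp = -6.4°C, deviation -5.6°C, DA = 10700 + 120 × (-5.6) = 10028 ft.
B: ISA temp = 3°C, deviation +18°C, DA = 6000 + 120 × 18 = 8160 ft.
A is higher by 10028 − 8160 = 1868 ft.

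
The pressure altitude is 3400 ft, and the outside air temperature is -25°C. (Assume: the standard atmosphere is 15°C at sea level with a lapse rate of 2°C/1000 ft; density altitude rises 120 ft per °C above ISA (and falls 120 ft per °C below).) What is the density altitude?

ISA temperature at 3400 ft = 15 − 2 × (3400/1000) = 8.2°C.
ISA deviation = -25 − 8.2 = -33.2°C.
Density altitude = 3400 + 120 × (-33.2) = 3400 + (-3984) = -584 ft.

-584 ft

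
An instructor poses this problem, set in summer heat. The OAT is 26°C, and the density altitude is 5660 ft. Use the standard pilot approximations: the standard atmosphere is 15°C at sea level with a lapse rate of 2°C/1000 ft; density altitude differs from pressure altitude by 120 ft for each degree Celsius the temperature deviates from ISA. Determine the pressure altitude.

DA = PA + 120 × (OAT − (15 − 2·PA/1000)) = PA + 120·OAT − 1800 + 0.24·PA = 1.24·PA + 120·OAT − 1800.
So 1.24·PA = 5660 − 120 × 26 + 1800 = 4340.
PA = 4340 / 1.24 = 3500 ft.

3500 ft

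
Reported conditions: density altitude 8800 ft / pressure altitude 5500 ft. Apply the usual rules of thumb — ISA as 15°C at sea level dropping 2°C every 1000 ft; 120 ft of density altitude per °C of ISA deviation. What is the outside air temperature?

Density altitude − pressure altitude = 8800 − 5500 = +3300 ft.
At 120 ft/°C that is an ISA deviation of 3300/120 = +27.5°C.
ISA temperature at 5500 ft = 15 − 2 × (5500/1000) = 4°C.
OAT = ISA + deviation = 4 + (+27.5) = 31.5°C.

31.5°C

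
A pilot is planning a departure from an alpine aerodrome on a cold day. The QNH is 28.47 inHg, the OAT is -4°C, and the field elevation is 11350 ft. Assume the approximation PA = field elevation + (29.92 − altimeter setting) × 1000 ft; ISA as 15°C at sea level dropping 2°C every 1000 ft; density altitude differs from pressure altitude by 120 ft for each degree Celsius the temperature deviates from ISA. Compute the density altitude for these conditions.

13592 ft

Pressure altitude = 11350 + (29.92 − 28.47) × 1000 = 11350 + (+1450) = 12800 ft.
ISA temperature at 12800 ft = 15 − 2 × (12800/1000) = -10.6°C.
ISA deviation = -4 − (-10.6) = +6.6°C.
Density altitude = 12800 + 120 × (6.6) = 13592 ft.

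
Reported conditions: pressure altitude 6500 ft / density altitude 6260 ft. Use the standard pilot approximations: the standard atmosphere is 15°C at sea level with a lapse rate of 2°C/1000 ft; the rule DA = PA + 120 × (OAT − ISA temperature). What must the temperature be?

0°C

Density altitude − pressure altitude = 6260 − 6500 = -240 ft.
At 120 ft/°C that is an ISA deviation of -240/120 = -2°C.
ISA temperature at 6500 ft = 15 − 2 × (6500/1000) = 2°C.
OAT = ISA + deviation = 2 + (-2) = 0°C.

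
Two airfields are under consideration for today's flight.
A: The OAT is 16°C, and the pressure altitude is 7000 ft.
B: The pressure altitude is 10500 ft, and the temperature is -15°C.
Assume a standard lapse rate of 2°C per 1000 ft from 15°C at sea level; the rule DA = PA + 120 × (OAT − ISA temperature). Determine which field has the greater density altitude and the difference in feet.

A: ISA temp = 1°C, deviation +15°C, DA = 7000 + 120 × 15 = 8800 ft.
B: ISA temp = -6°C, deviation -9°C, DA = 10500 + 120 × (-9) = 9420 ft.
B is higher by 9420 − 8800 = 620 ft.

B by 620 ft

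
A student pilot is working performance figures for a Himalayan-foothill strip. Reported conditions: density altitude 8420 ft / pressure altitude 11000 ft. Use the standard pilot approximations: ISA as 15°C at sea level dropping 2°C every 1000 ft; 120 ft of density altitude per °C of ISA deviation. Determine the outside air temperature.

-28.5°C

Density altitude − pressure altitude = 8420 − 11000 = -2580 ft.
At 120 ft/°C that is an ISA deviation of -2580/120 = -21.5°C.
ISA temperature at 11000 ft = 15 − 2 × (11000/1000) = -7°C.
OAT = ISA + deviation = -7 + (-21.5) = -28.5°C.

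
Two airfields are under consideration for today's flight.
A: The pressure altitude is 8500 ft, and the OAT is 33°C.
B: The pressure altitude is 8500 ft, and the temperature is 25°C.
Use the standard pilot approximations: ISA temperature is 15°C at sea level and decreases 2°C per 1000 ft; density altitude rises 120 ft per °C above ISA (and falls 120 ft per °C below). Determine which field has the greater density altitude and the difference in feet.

A: ISA temp = -2°C, deviation +35°C, DA = 8500 + 120 × 35 = 12700 ft.
B: ISA temp = -2°C, deviation +27°C, DA = 8500 + 120 × 27 = 11740 ft.
A is higher by 12700 − 11740 = 960 ft.

A by 960 ft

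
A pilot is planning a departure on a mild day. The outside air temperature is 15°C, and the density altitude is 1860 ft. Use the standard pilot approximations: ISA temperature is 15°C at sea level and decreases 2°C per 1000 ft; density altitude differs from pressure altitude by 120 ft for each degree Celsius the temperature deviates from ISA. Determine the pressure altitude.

DA = PA + 120 × (OAT − (15 − 2·PA/1000)) = PA + 120·OAT − 1800 + 0.24·PA = 1.24·PA + 120·OAT − 1800.
So 1.24·PA = 1860 − 120 × 15 + 1800 = 1860.
PA = 1860 / 1.24 = 1500 ft.

1500 ft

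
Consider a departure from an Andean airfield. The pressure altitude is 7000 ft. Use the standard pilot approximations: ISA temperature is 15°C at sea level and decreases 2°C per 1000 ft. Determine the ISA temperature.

ISA temperature = 15 − 2 × (7000/1000) = 15 − 14 = 1°C.

1°C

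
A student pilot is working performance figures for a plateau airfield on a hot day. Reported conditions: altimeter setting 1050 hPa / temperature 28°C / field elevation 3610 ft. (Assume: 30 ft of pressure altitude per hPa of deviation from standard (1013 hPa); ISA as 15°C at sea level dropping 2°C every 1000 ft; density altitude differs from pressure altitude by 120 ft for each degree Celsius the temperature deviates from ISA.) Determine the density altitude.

4660 ft

Pressure altitude = 3610 + (1013 − 1050) × 30 = 3610 + (-1110) = 2500 ft.
ISA temperature at 2500 ft = 15 − 2 × (2500/1000) = 10°C.
ISA deviation = 28 − 10 = +18°C.
Density altitude = 2500 + 120 × (18) = 4660 ft.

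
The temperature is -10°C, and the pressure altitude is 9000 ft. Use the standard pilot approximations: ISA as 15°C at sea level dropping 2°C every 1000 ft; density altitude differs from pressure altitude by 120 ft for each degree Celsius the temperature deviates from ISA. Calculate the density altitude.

8160 ft

ISA temperature at 9000 ft = 15 − 2 × (9000/1000) = -3°C.
ISA deviation = -10 − (-3) = -7°C.
Density altitude = 9000 + 120 × (-7) = 9000 + (-840) = 8160 ft.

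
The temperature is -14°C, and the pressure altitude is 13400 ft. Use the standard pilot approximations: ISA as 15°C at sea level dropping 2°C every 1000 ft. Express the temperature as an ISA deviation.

ISA temperature at 13400 ft = 15 − 2 × (13400/1000) = -11.8°C.
Deviation = OAT − ISA = -14 − (-11.8) = -2.2°C.

ISA-2.2°C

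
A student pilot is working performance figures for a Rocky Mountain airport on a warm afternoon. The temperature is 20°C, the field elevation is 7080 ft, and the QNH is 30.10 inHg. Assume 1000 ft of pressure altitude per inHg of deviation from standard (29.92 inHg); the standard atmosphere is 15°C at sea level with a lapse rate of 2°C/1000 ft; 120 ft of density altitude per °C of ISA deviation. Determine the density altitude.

Pressure altitude = 7080 + (29.92 − 30.10) × 1000 = 7080 + (-180) = 6900 ft.
ISA temperature at 6900 ft = 15 − 2 × (6900/1000) = 1.2°C.
ISA deviation = 20 − 1.2 = +18.8°C.
Density altitude = 6900 + 120 × (18.8) = 9156 ft.

9156 ft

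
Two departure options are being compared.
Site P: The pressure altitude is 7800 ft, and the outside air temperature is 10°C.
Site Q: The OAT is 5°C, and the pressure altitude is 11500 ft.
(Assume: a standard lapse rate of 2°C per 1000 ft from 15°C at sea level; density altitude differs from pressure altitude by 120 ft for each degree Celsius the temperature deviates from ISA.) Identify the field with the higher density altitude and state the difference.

Site Q by 3988 ft

Site P: ISA temp = -0.6°C, deviation +10.6°C, DA = 7800 + 120 × 10.6 = 9072 ft.
Site Q: ISA temp = -8°C, deviation +13°C, DA = 11500 + 120 × 13 = 13060 ft.
Site Q is higher by 13060 − 9072 = 3988 ft.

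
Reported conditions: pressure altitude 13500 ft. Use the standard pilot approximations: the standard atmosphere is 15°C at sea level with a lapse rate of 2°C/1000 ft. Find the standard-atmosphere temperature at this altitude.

-12°C

ISA temperature = 15 − 2 × (13500/1000) = 15 − 27 = -12°C.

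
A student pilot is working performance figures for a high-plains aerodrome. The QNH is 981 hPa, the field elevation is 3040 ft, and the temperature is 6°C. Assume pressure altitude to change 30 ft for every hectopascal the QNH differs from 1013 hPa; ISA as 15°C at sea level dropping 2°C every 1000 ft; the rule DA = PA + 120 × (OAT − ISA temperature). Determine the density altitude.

Pressure altitude = 3040 + (1013 − 981) × 30 = 3040 + (+960) = 4000 ft.
ISA temperature at 4000 ft = 15 − 2 × (4000/1000) = 7°C.
ISA deviation = 6 − 7 = -1°C.
Density altitude = 4000 + 120 × (-1) = 3880 ft.

3880 ft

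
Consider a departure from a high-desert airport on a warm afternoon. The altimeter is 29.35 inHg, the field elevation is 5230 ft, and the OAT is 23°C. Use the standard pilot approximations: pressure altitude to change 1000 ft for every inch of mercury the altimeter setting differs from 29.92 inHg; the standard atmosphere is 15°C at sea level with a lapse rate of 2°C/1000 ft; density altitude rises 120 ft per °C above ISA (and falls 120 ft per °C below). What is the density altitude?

8152 ft

Pressure altitude = 5230 + (29.92 − 29.35) × 1000 = 5230 + (+570) = 5800 ft.
ISA temperature at 5800 ft = 15 − 2 × (5800/1000) = 3.4°C.
ISA deviation = 23 − 3.4 = +19.6°C.
Density altitude = 5800 + 120 × (19.6) = 8152 ft.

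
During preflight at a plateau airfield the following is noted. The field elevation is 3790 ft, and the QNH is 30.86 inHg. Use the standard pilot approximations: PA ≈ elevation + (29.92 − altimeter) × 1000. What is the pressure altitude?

2850 ft

Pressure correction = (29.92 − 30.86) × 1000 = -940 ft.
Pressure altitude = 3790 + (-940) = 2850 ft.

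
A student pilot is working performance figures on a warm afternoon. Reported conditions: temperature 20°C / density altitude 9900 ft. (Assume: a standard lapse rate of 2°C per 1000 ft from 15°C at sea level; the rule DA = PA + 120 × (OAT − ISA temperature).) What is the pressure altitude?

DA = PA + 120 × (OAT − (15 − 2·PA/1000)) = PA + 120·OAT − 1800 + 0.24·PA = 1.24·PA + 120·OAT − 1800.
So 1.24·PA = 9900 − 120 × 20 + 1800 = 9300.
PA = 9300 / 1.24 = 7500 ft.

7500 ft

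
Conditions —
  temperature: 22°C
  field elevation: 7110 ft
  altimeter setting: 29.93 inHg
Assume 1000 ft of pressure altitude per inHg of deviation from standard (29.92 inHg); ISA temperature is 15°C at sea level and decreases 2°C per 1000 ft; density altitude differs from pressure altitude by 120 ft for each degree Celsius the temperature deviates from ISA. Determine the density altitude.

9644 ft

Pressure altitude = 7110 + (29.92 − 29.93) × 1000 = 7110 + (-10) = 7100 ft.
ISA temperature at 7100 ft = 15 − 2 × (7100/1000) = 0.8°C.
ISA deviation = 22 − 0.8 = +21.2°C.
Density altitude = 7100 + 120 × (21.2) = 9644 ft.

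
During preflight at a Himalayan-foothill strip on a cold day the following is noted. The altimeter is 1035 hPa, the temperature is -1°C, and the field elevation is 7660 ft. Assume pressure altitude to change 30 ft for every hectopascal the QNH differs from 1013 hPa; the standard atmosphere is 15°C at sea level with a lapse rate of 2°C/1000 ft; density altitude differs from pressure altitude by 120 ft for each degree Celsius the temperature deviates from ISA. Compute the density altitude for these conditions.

Pressure altitude = 7660 + (1013 − 1035) × 30 = 7660 + (-660) = 7000 ft.
ISA temperature at 7000 ft = 15 − 2 × (7000/1000) = 1°C.
ISA deviation = -1 − 1 = -2°C.
Density altitude = 7000 + 120 × (-2) = 6760 ft.

6760 ft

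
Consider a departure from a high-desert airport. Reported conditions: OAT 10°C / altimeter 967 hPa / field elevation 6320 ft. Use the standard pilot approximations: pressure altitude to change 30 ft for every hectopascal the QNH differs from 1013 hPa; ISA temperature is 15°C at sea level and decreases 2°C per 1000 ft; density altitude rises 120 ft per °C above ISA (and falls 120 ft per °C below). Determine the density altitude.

8948 ft

Pressure altitude = 6320 + (1013 − 967) × 30 = 6320 + (+1380) = 7700 ft.
ISA temperature at 7700 ft = 15 − 2 × (7700/1000) = -0.4°C.
ISA deviation = 10 − (-0.4) = +10.4°C.
Density altitude = 7700 + 120 × (10.4) = 8948 ft.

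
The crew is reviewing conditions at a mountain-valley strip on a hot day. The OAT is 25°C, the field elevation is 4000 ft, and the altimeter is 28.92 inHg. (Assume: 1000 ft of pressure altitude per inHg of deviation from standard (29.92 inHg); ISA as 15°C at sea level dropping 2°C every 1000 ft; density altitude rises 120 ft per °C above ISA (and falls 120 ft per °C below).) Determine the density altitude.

7400 ft

Pressure altitude = 4000 + (29.92 − 28.92) × 1000 = 4000 + (+1000) = 5000 ft.
ISA temperature at 5000 ft = 15 − 2 × (5000/1000) = 5°C.
ISA deviation = 25 − 5 = +20°C.
Density altitude = 5000 + 120 × (20) = 7400 ft.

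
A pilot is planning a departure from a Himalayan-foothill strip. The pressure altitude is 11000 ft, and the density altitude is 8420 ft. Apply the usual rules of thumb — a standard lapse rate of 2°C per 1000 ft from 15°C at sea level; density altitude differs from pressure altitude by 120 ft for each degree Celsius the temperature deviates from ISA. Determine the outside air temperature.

Density altitude − pressure altitude = 8420 − 11000 = -2580 ft.
At 120 ft/°C that is an ISA deviation of -2580/120 = -21.5°C.
ISA temperature at 11000 ft = 15 − 2 × (11000/1000) = -7°C.
OAT = ISA + deviation = -7 + (-21.5) = -28.5°C.

-28.5°C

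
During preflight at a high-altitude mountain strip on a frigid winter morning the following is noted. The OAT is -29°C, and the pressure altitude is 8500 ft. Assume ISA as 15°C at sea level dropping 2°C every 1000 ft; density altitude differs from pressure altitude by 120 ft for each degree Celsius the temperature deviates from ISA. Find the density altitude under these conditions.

5260 ft

ISA temperature at 8500 ft = 15 − 2 × (8500/1000) = -2°C.
ISA deviation = -29 − (-2) = -27°C.
Density altitude = 8500 + 120 × (-27) = 8500 + (-3240) = 5260 ft.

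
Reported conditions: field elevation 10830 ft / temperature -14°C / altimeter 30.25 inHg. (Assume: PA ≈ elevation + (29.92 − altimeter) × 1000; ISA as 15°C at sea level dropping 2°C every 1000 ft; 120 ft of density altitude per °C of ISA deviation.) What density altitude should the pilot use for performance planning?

9540 ft

Pressure altitude = 10830 + (29.92 − 30.25) × 1000 = 10830 + (-330) = 10500 ft.
ISA temperature at 10500 ft = 15 − 2 × (10500/1000) = -6°C.
ISA deviation = -14 − (-6) = -8°C.
Density altitude = 10500 + 120 × (-8) = 9540 ft.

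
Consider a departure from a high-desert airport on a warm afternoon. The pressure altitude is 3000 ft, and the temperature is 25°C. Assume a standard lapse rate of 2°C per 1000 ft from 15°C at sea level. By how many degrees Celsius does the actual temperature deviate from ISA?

ISA temperature at 3000 ft = 15 − 2 × (3000/1000) = 9°C.
Deviation = OAT − ISA = 25 − 9 = +16°C.

ISA+16°C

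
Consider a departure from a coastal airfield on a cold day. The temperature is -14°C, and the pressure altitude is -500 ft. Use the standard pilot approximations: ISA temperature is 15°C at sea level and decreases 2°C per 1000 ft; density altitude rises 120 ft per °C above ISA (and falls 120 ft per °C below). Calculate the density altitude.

-4100 ft

ISA temperature at -500 ft = 15 − 2 × (-500/1000) = 16°C.
ISA deviation = -14 − 16 = -30°C.
Density altitude = -500 + 120 × (-30) = -500 + (-3600) = -4100 ft.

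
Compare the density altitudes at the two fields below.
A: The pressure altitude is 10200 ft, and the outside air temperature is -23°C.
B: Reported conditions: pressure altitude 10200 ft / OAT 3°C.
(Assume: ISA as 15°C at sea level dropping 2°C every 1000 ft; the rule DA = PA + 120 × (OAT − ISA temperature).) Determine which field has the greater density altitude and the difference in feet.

A: ISA temp = -5.4°C, deviation -17.6°C, DA = 10200 + 120 × (-17.6) = 8088 ft.
B: ISA temp = -5.4°C, deviation +8.4°C, DA = 10200 + 120 × 8.4 = 11208 ft.
B is higher by 11208 − 8088 = 3120 ft.

B by 3120 ft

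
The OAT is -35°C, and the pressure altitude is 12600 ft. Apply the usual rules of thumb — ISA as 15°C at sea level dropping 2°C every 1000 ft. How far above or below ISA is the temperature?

ISA temperature at 12600 ft = 15 − 2 × (12600/1000) = -10.2°C.
Deviation = OAT − ISA = -35 − (-10.2) = -24.8°C.

ISA-24.8°C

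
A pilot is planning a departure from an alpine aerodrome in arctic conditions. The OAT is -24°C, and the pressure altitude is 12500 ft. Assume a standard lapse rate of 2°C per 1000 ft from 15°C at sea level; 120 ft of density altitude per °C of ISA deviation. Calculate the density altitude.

ISA temperature at 12500 ft = 15 − 2 × (12500/1000) = -10°C.
ISA deviation = -24 − (-10) = -14°C.
Density altitude = 12500 + 120 × (-14) = 12500 + (-1680) = 10820 ft.

10820 ft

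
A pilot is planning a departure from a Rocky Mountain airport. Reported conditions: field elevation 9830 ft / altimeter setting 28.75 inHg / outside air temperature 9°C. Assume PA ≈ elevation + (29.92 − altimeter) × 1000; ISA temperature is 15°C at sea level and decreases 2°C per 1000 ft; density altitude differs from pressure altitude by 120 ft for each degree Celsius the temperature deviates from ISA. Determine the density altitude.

Pressure altitude = 9830 + (29.92 − 28.75) × 1000 = 9830 + (+1170) = 11000 ft.
ISA temperature at 11000 ft = 15 − 2 × (11000/1000) = -7°C.
ISA deviation = 9 − (-7) = +16°C.
Density altitude = 11000 + 120 × (16) = 12920 ft.

12920 ft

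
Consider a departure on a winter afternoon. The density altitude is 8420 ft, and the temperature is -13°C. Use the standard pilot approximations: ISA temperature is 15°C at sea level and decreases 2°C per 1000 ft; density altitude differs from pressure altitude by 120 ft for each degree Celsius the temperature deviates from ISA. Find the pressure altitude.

9500 ft

DA = PA + 120 × (OAT − (15 − 2·PA/1000)) = PA + 120·OAT − 1800 + 0.24·PA = 1.24·PA + 120·OAT − 1800.
So 1.24·PA = 8420 − 120 × (-13) + 1800 = 11780.
PA = 11780 / 1.24 = 9500 ft.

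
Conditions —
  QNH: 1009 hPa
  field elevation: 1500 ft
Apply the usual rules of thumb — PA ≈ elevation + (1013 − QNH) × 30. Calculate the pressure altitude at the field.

Pressure correction = (1013 − 1009) × 30 = +120 ft.
Pressure altitude = 1500 + (+120) = 1620 ft.

1620 ft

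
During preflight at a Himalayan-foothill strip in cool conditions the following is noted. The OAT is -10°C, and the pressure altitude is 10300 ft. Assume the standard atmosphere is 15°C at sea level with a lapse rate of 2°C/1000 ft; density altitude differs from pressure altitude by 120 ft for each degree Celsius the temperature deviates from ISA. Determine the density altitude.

9772 ft

ISA temperature at 10300 ft = 15 − 2 × (10300/1000) = -5.6°C.
ISA deviation = -10 − (-5.6) = -4.4°C.
Density altitude = 10300 + 120 × (-4.4) = 10300 + (-528) = 9772 ft.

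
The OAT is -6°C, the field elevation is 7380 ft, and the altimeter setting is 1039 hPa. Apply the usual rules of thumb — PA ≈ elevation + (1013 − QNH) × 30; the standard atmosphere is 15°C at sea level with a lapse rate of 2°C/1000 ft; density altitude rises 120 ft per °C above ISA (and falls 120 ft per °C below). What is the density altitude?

Pressure altitude = 7380 + (1013 − 1039) × 30 = 7380 + (-780) = 6600 ft.
ISA temperature at 6600 ft = 15 − 2 × (6600/1000) = 1.8°C.
ISA deviation = -6 − 1.8 = -7.8°C.
Density altitude = 6600 + 120 × (-7.8) = 5664 ft.

5664 ft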